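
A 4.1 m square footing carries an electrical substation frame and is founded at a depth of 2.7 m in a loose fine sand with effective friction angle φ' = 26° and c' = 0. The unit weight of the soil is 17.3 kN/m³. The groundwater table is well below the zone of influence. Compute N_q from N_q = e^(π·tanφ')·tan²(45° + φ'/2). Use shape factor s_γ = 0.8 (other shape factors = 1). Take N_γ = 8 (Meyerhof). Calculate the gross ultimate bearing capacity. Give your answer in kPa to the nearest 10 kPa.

q_ult ≈ 780 kPa

tan26° = 0.4877, so N_q = e^(π×0.4877)·tan²(58°) = 4.629 × 2.561 = 11.85.
Effective surcharge at the founding depth q = γ·D_f = 17.3 × 2.7 = 46.71 kPa.
q_ult = q·N_q + 0.5·γ·B·N_γ·s_γ
     = 46.71 × 11.854 + 0.5 × 17.3 × 4.1 × 8 × 0.8
     = 553.71 + 226.98 = 780.69 kPa.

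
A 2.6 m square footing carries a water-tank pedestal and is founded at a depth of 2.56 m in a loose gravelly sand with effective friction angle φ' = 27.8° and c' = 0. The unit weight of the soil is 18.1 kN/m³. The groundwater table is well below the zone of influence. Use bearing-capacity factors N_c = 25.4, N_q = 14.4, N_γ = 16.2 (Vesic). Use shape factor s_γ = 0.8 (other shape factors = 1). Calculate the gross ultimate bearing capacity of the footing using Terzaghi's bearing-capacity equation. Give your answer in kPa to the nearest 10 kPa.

Effective surcharge at the founding depth q = γ·D_f = 18.1 × 2.56 = 46.336 kPa.
q_ult = q·N_q + 0.5·γ·B·N_γ·s_γ
     = 46.336 × 14.4 + 0.5 × 18.1 × 2.6 × 16.2 × 0.8
     = 667.24 + 304.95 = 972.19 kPa.

q_ult ≈ 970 kPa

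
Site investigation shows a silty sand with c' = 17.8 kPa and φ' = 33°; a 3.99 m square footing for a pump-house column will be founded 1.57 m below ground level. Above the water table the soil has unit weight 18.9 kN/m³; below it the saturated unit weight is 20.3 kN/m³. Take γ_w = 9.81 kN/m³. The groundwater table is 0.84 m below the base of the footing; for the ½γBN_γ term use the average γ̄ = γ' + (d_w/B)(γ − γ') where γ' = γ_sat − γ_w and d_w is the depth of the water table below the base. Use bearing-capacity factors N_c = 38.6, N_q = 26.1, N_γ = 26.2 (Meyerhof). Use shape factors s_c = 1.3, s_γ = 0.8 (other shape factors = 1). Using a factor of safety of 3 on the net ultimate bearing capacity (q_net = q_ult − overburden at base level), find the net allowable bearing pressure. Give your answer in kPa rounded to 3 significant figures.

Effective surcharge at the founding depth q = γ·D_f = 18.9 × 1.57 = 29.673 kPa.
With d_w = 0.84 m < B, γ̄ = 10.49 + (0.84/3.99) × (18.9 − 10.49) = 12.261 kN/m³.
q_ult = c·N_c·s_c + q·N_q + 0.5·γ·B·N_γ·s_γ
     = 17.8 × 38.6 × 1.3 + 29.673 × 26.1 + 0.5 × 12.261 × 3.99 × 26.2 × 0.8
     = 893.2 + 774.47 + 512.68 = 2180.3 kPa.
q_net = 2180.3 − 29.673 = 2150.7 kPa.
q_all(net) = 2150.7 / 3 = 716.89 kPa.

q_all(net) ≈ 717 kPa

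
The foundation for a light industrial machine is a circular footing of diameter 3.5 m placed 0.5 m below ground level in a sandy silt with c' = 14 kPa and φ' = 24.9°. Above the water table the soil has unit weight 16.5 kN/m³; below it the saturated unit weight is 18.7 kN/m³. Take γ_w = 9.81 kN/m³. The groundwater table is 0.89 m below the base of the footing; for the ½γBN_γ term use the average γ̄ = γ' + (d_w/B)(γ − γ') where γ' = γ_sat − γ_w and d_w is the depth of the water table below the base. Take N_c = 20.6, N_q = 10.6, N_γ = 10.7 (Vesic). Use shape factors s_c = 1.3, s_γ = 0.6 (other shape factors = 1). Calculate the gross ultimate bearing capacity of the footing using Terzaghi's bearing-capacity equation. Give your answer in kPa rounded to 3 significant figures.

Overburden at base level: q = 16.5 × 0.5 = 8.25 kPa.
The water table is 0.89 m below the base (< B = 3.5 m), so the ½γBN_γ term uses γ̄ = γ' + (d_w/B)(γ − γ') = 8.89 + (0.89/3.5)(16.5 − 8.89) = 10.825 kN/m³.
Cohesion term c·N_c·s_c = 14 × 20.6 × 1.3 = 374.92 kPa; surcharge term q·N_q = 8.25 × 10.6 = 87.45 kPa; self-weight term 0.5·γ·B·N_γ·s_γ = 0.5 × 10.825 × 3.5 × 10.7 × 0.6 = 121.62 kPa.
q_ult = 374.92 + 87.45 + 121.62 = 583.99 kPa.

q_ult ≈ 584 kPa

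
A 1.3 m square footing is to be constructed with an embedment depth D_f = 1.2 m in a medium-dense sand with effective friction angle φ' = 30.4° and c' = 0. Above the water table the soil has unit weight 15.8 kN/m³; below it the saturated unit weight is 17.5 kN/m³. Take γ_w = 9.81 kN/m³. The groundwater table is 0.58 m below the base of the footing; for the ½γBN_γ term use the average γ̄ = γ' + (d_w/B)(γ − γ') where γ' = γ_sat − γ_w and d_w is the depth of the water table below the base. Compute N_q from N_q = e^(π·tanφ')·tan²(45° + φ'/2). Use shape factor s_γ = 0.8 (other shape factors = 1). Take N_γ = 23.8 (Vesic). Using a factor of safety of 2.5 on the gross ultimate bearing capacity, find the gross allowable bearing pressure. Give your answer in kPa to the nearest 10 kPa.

q_all ≈ 200 kPa

N_q = e^(π·tan30.4°)·tan²(60.2°) = 19.26.
q = γ·D_f = 15.8 × 1.2 = 18.96 kPa.
γ' = 7.69 kN/m³; averaging over the depth B below the base, γ̄ = γ' + (d_w/B)(γ − γ') = 11.308 kN/m³.
q·N_q = 18.96 × 19.258 = 365.13 kPa
0.5·γ·B·N_γ·s_γ = 0.5 × 11.308 × 1.3 × 23.8 × 0.8 = 139.95 kPa
q_ult = 365.13 + 139.95 = 505.08 kPa.
q_all = 505.08 / 2.5 = 202.03 kPa.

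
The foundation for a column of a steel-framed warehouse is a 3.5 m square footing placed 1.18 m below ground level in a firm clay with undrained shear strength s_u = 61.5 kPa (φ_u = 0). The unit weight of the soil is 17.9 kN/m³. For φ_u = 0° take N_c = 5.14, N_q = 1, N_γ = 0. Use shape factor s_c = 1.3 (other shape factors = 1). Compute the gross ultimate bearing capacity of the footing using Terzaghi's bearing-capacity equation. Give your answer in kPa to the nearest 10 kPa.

q_ult ≈ 430 kPa

Effective surcharge at the founding depth q = γ·D_f = 17.9 × 1.18 = 21.122 kPa.
q_ult = c·N_c·s_c + q·N_q
     = 61.5 × 5.14 × 1.3 + 21.122 × 1
     = 410.94 + 21.122 = 432.06 kPa.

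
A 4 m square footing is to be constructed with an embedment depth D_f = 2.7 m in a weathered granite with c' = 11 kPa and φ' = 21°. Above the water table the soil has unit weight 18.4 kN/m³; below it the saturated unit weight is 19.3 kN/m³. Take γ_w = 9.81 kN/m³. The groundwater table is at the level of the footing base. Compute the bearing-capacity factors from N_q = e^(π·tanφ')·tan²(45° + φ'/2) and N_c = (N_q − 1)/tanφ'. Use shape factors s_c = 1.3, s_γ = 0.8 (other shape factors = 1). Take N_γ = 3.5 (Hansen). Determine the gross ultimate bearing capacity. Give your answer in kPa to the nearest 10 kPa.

q_ult ≈ 630 kPa

tan21° = 0.3839, so N_q = e^(π×0.3839)·tan²(55.5°) = 3.34 × 2.117 = 7.07.
N_c = (7.07 − 1)/tan21° = 15.81.
Effective surcharge at the founding depth q = γ·D_f = 18.4 × 2.7 = 49.68 kPa.
The water table coincides with the base, so in the self-weight term γ → γ' = 9.49 kN/m³.
q_ult = c·N_c·s_c + q·N_q + 0.5·γ·B·N_γ·s_γ
     = 11 × 15.815 × 1.3 + 49.68 × 7.0708 + 0.5 × 9.49 × 4 × 3.5 × 0.8
     = 226.15 + 351.28 + 53.144 = 630.57 kPa.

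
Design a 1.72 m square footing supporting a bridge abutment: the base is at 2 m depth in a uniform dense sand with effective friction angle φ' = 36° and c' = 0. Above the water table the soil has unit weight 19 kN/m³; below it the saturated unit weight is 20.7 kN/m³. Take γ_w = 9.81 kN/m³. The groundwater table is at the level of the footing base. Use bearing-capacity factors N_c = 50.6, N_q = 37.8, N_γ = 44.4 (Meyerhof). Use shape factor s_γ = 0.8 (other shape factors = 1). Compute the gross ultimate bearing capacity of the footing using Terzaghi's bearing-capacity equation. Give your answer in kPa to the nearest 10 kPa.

Effective surcharge at the founding depth q = γ·D_f = 19 × 2 = 38 kPa.
The water table coincides with the base, so in the self-weight term γ → γ' = 10.89 kN/m³.
q_ult = q·N_q + 0.5·γ·B·N_γ·s_γ
     = 38 × 37.8 + 0.5 × 10.89 × 1.72 × 44.4 × 0.8
     = 1436.4 + 332.66 = 1769.1 kPa.

q_ult ≈ 1770 kPa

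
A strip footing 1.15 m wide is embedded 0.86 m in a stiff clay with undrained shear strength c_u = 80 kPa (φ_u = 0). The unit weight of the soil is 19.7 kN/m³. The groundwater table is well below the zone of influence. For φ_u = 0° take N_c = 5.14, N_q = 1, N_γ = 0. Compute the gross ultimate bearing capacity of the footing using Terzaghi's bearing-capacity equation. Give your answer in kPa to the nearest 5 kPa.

Overburden at base level: q = 19.7 × 0.86 = 16.942 kPa.
Cohesion term c·N_c = 80 × 5.14 = 411.2 kPa; surcharge term q·N_q = 16.942 × 1 = 16.942 kPa.
q_ult = 411.2 + 16.942 = 428.14 kPa.

q_ult ≈ 430 kPa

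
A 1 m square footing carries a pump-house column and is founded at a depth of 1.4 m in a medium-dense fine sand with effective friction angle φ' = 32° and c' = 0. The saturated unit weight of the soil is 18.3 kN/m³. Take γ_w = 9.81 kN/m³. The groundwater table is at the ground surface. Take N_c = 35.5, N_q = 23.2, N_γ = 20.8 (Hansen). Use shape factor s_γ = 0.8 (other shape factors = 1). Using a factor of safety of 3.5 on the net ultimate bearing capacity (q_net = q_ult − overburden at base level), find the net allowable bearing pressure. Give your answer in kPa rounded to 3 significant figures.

With the water table at the surface the whole profile is submerged: γ' = 18.3 − 9.81 = 8.49 kN/m³, so q = γ'·D_f = 11.886 kPa; the same γ' applies in the ½γBN_γ term.
q_ult = q·N_q + 0.5·γ·B·N_γ·s_γ
     = 11.886 × 23.2 + 0.5 × 8.49 × 1 × 20.8 × 0.8
     = 275.76 + 70.637 = 346.39 kPa.
q_net = 346.39 − 11.886 = 334.51 kPa.
q_all(net) = 334.51 / 3.5 = 95.573 kPa.

q_all(net) ≈ 95.6 kPa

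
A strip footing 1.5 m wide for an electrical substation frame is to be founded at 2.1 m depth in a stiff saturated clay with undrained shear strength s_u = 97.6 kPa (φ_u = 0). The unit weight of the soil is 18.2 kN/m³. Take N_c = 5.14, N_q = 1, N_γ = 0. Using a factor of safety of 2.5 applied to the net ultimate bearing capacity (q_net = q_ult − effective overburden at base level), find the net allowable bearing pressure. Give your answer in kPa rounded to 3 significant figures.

Effective surcharge at the founding depth q = γ·D_f = 18.2 × 2.1 = 38.22 kPa.
q_ult = c·N_c + q·N_q
     = 97.6 × 5.14 + 38.22 × 1
     = 501.66 + 38.22 = 539.88 kPa.
Net ultimate: q_net = 539.88 − 38.22 = 501.66 kPa.
q_all(net) = 501.66 / 2.5 = 200.67 kPa.

q_all(net) ≈ 201 kPa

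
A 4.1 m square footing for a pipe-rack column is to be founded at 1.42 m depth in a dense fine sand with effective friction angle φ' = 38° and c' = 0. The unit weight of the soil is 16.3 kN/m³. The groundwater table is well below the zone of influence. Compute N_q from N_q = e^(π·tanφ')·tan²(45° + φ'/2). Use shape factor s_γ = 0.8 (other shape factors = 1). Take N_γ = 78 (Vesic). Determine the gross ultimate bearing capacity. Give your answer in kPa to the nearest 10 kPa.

tan38° = 0.7813, so N_q = e^(π×0.7813)·tan²(64°) = 11.64 × 4.204 = 48.93.
Effective surcharge at the founding depth q = γ·D_f = 16.3 × 1.42 = 23.146 kPa.
q_ult = q·N_q + 0.5·γ·B·N_γ·s_γ
     = 23.146 × 48.933 + 0.5 × 16.3 × 4.1 × 78 × 0.8
     = 1132.6 + 2085.1 = 3217.7 kPa.

q_ult ≈ 3220 kPa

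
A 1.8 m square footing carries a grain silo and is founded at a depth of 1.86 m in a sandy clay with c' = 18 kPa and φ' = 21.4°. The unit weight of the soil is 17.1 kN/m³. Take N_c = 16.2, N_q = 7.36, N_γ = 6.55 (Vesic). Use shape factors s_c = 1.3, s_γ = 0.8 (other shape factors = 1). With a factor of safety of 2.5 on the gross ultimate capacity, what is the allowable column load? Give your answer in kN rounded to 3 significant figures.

q = γ·D_f = 17.1 × 1.86 = 31.806 kPa.
c·N_c·s_c = 18 × 16.2 × 1.3 = 379.08 kPa
q·N_q = 31.806 × 7.36 = 234.09 kPa
0.5·γ·B·N_γ·s_γ = 0.5 × 17.1 × 1.8 × 6.55 × 0.8 = 80.644 kPa
q_ult = 379.08 + 234.09 + 80.644 = 693.82 kPa.
Gross allowable pressure q_all = 693.82 / 2.5 = 277.53 kPa.
Footing area = 3.24 m², so allowable column load = 277.53 × 3.24 = 899.19 kN.

P_all ≈ 899 kN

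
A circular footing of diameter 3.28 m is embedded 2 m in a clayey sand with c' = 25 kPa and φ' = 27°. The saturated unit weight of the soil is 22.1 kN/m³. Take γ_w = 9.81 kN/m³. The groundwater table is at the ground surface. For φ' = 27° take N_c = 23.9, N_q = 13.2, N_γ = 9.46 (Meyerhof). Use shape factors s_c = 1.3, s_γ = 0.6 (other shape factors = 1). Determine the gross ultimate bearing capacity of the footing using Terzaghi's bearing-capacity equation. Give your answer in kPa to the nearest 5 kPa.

Water table at ground surface, so effective unit weight γ' = 22.1 − 9.81 = 12.29 kN/m³ is used throughout; overburden q = 12.29 × 2 = 24.58 kPa; the same γ' applies in the ½γBN_γ term.
Cohesion term c·N_c·s_c = 25 × 23.9 × 1.3 = 776.75 kPa; surcharge term q·N_q = 24.58 × 13.2 = 324.46 kPa; self-weight term 0.5·γ·B·N_γ·s_γ = 0.5 × 12.29 × 3.28 × 9.46 × 0.6 = 114.4 kPa.
q_ult = 776.75 + 324.46 + 114.4 = 1215.6 kPa.

q_ult ≈ 1215 kPa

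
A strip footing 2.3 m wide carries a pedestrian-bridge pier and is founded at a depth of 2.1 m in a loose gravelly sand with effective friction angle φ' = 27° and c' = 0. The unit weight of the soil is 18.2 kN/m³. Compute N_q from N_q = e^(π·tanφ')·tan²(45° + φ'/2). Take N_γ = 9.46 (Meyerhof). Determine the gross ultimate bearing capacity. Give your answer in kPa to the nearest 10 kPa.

q_ult ≈ 700 kPa

tan27° = 0.5095, so N_q = e^(π×0.5095)·tan²(58.5°) = 4.957 × 2.663 = 13.2.
Effective surcharge at the founding depth q = γ·D_f = 18.2 × 2.1 = 38.22 kPa.
q_ult = q·N_q + 0.5·γ·B·N_γ
     = 38.22 × 13.199 + 0.5 × 18.2 × 2.3 × 9.46
     = 504.47 + 198 = 702.47 kPa.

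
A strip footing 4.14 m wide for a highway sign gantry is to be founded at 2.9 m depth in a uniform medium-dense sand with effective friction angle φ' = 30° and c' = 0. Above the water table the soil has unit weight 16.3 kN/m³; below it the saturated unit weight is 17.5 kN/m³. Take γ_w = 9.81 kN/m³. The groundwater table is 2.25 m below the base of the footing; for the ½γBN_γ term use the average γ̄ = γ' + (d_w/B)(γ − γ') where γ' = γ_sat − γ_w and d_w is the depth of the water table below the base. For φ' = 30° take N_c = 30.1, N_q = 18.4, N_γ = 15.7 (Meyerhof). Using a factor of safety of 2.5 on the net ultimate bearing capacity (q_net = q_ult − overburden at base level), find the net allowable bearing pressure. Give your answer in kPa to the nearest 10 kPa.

q_all(net) ≈ 490 kPa

Overburden at base level: q = 16.3 × 2.9 = 47.27 kPa.
The water table is 2.25 m below the base (< B = 4.14 m), so the ½γBN_γ term uses γ̄ = γ' + (d_w/B)(γ − γ') = 7.69 + (2.25/4.14)(16.3 − 7.69) = 12.369 kN/m³.
Surcharge term q·N_q = 47.27 × 18.4 = 869.77 kPa; self-weight term 0.5·γ·B·N_γ = 0.5 × 12.369 × 4.14 × 15.7 = 401.99 kPa.
q_ult = 869.77 + 401.99 = 1271.8 kPa.
q_net = 1271.8 − 47.27 = 1224.5 kPa.
q_all(net) = 1224.5 / 2.5 = 489.8 kPa.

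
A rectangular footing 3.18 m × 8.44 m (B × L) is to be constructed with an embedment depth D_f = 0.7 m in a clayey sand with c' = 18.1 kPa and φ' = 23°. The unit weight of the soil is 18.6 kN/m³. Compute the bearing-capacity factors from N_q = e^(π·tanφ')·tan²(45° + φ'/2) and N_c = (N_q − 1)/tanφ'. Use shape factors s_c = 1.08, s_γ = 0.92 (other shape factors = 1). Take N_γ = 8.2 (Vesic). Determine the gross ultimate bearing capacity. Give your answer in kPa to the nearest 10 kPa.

tan23° = 0.4245, so N_q = e^(π×0.4245)·tan²(56.5°) = 3.794 × 2.283 = 8.66.
N_c = (8.66 − 1)/tan23° = 18.05.
Overburden at base level: q = 18.6 × 0.7 = 13.02 kPa.
Cohesion term c·N_c·s_c = 18.1 × 18.049 × 1.08 = 352.81 kPa; surcharge term q·N_q = 13.02 × 8.6612 = 112.77 kPa; self-weight term 0.5·γ·B·N_γ·s_γ = 0.5 × 18.6 × 3.18 × 8.2 × 0.92 = 223.11 kPa.
q_ult = 352.81 + 112.77 + 223.11 = 688.69 kPa.

q_ult ≈ 690 kPa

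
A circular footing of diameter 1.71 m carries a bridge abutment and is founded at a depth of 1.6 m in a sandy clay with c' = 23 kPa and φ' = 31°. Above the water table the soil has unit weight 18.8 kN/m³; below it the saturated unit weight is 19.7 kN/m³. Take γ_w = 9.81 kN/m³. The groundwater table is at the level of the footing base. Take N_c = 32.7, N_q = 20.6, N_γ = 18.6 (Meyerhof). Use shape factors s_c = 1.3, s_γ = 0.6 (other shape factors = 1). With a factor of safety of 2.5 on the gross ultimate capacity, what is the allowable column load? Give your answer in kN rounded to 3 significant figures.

q = γ·D_f = 18.8 × 1.6 = 30.08 kPa.
For the ½γBN_γ term take γ' = 19.7 − 9.81 = 9.89 kN/m³ (soil below base is submerged).
c·N_c·s_c = 23 × 32.7 × 1.3 = 977.73 kPa
q·N_q = 30.08 × 20.6 = 619.65 kPa
0.5·γ·B·N_γ·s_γ = 0.5 × 9.89 × 1.71 × 18.6 × 0.6 = 94.368 kPa
q_ult = 977.73 + 619.65 + 94.368 = 1691.7 kPa.
Gross allowable pressure q_all = 1691.7 / 2.5 = 676.7 kPa.
Footing area = 2.2966 m², so allowable column load = 676.7 × 2.2966 = 1554.1 kN.

P_all ≈ 1550 kN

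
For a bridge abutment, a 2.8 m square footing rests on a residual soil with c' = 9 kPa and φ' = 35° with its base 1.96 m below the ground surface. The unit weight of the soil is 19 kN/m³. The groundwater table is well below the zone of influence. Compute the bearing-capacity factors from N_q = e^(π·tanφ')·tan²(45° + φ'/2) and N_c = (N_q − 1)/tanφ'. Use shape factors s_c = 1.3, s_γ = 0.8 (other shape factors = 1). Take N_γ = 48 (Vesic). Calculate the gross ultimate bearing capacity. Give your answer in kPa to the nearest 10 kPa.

tan35° = 0.7002, so N_q = e^(π×0.7002)·tan²(62.5°) = 9.023 × 3.69 = 33.3.
N_c = (33.3 − 1)/tan35° = 46.12.
Effective surcharge at the founding depth q = γ·D_f = 19 × 1.96 = 37.24 kPa.
q_ult = c·N_c·s_c + q·N_q + 0.5·γ·B·N_γ·s_γ
     = 9 × 46.124 × 1.3 + 37.24 × 33.296 + 0.5 × 19 × 2.8 × 48 × 0.8
     = 539.65 + 1239.9 + 1021.4 = 2801 kPa.

q_ult ≈ 2800 kPa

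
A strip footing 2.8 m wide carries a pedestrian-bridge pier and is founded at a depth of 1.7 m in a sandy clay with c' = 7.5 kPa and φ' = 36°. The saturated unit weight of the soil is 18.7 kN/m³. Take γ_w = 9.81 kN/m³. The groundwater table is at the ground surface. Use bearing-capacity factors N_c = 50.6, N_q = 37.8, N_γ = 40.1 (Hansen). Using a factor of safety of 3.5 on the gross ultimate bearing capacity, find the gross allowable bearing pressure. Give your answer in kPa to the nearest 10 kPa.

γ' = 18.7 − 9.81 = 8.89 kN/m³ (submerged throughout). q = 8.89 × 1.7 = 15.113 kPa; the same γ' applies in the ½γBN_γ term.
c·N_c = 7.5 × 50.6 = 379.5 kPa
q·N_q = 15.113 × 37.8 = 571.27 kPa
0.5·γ·B·N_γ = 0.5 × 8.89 × 2.8 × 40.1 = 499.08 kPa
q_ult = 379.5 + 571.27 + 499.08 = 1449.9 kPa.
q_all = 1449.9 / 3.5 = 414.24 kPa.

q_all ≈ 410 kPa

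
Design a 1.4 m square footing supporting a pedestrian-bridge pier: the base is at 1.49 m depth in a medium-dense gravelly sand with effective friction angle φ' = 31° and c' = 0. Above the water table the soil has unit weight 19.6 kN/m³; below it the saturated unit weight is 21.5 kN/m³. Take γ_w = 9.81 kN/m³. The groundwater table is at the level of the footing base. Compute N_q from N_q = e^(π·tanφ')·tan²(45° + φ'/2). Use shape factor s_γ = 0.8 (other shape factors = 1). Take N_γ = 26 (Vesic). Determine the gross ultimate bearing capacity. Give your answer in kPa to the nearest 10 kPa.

q_ult ≈ 770 kPa

tan31° = 0.6009, so N_q = e^(π×0.6009)·tan²(60.5°) = 6.604 × 3.124 = 20.63.
q = γ·D_f = 19.6 × 1.49 = 29.204 kPa.
For the ½γBN_γ term take γ' = 21.5 − 9.81 = 11.69 kN/m³ (soil below base is submerged).
q·N_q = 29.204 × 20.631 = 602.5 kPa
0.5·γ·B·N_γ·s_γ = 0.5 × 11.69 × 1.4 × 26 × 0.8 = 170.21 kPa
q_ult = 602.5 + 170.21 = 772.71 kPa.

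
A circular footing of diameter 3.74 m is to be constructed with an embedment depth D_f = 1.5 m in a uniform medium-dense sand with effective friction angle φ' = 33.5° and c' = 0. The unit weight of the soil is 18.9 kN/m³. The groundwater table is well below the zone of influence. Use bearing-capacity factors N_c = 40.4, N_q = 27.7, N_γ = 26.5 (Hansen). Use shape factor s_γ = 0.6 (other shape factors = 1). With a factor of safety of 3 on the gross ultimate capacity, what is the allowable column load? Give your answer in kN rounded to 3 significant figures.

P_all ≈ 4930 kN

Overburden at base level: q = 18.9 × 1.5 = 28.35 kPa.
Surcharge term q·N_q = 28.35 × 27.7 = 785.29 kPa; self-weight term 0.5·γ·B·N_γ·s_γ = 0.5 × 18.9 × 3.74 × 26.5 × 0.6 = 561.95 kPa.
q_ult = 785.29 + 561.95 = 1347.2 kPa.
Gross allowable pressure q_all = 1347.2 / 3 = 449.08 kPa.
Footing area = 10.9858 m², so allowable column load = 449.08 × 10.9858 = 4933.5 kN.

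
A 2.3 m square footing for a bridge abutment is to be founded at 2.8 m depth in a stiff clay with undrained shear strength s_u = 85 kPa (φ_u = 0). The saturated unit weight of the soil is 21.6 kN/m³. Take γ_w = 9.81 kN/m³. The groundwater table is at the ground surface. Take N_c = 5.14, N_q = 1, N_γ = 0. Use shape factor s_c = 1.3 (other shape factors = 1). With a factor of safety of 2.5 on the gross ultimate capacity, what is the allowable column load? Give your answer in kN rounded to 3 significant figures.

P_all ≈ 1270 kN

With the water table at the surface the whole profile is submerged: γ' = 21.6 − 9.81 = 11.79 kN/m³, so q = γ'·D_f = 33.012 kPa.
q_ult = c·N_c·s_c + q·N_q
     = 85 × 5.14 × 1.3 + 33.012 × 1
     = 567.97 + 33.012 = 600.98 kPa.
Gross allowable pressure q_all = 600.98 / 2.5 = 240.39 kPa.
Footing area = 5.29 m², so allowable column load = 240.39 × 5.29 = 1271.7 kN.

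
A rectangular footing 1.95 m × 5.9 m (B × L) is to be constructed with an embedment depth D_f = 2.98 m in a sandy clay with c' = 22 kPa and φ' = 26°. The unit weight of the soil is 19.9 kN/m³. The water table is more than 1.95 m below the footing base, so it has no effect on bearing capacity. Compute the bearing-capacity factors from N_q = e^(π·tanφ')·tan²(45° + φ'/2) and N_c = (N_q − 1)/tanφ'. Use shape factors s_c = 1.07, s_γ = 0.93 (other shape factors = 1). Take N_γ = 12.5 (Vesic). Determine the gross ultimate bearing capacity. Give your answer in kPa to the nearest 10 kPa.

q_ult ≈ 1450 kPa

tan26° = 0.4877, so N_q = e^(π×0.4877)·tan²(58°) = 4.629 × 2.561 = 11.85.
N_c = (11.85 − 1)/tan26° = 22.25.
Overburden at base level: q = 19.9 × 2.98 = 59.302 kPa.
Cohesion term c·N_c·s_c = 22 × 22.254 × 1.07 = 523.87 kPa; surcharge term q·N_q = 59.302 × 11.854 = 702.98 kPa; self-weight term 0.5·γ·B·N_γ·s_γ = 0.5 × 19.9 × 1.95 × 12.5 × 0.93 = 225.55 kPa.
q_ult = 523.87 + 702.98 + 225.55 = 1452.4 kPa.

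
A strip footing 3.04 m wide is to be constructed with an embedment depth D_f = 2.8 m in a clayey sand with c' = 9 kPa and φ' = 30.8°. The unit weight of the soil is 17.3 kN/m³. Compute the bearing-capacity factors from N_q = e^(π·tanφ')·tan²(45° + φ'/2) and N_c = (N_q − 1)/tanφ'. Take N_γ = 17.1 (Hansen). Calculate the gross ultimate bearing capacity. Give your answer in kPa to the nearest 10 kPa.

q_ult ≈ 1720 kPa

tan30.8° = 0.5961, so N_q = e^(π×0.5961)·tan²(60.4°) = 6.506 × 3.099 = 20.16.
N_c = (20.16 − 1)/tan30.8° = 32.14.
Overburden at base level: q = 17.3 × 2.8 = 48.44 kPa.
Cohesion term c·N_c = 9 × 32.143 = 289.29 kPa; surcharge term q·N_q = 48.44 × 20.161 = 976.6 kPa; self-weight term 0.5·γ·B·N_γ = 0.5 × 17.3 × 3.04 × 17.1 = 449.66 kPa.
q_ult = 289.29 + 976.6 + 449.66 = 1715.6 kPa.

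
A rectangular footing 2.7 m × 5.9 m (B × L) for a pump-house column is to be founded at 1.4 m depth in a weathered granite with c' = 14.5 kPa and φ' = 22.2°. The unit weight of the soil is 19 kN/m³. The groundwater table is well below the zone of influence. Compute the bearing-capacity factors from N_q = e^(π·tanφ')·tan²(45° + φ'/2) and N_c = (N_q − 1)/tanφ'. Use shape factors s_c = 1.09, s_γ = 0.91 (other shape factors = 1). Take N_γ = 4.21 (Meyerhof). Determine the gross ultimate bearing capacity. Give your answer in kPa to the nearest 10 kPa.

tan22.2° = 0.4081, so N_q = e^(π×0.4081)·tan²(56.1°) = 3.604 × 2.215 = 7.98.
N_c = (7.98 − 1)/tan22.2° = 17.11.
Overburden at base level: q = 19 × 1.4 = 26.6 kPa.
Cohesion term c·N_c·s_c = 14.5 × 17.108 × 1.09 = 270.39 kPa; surcharge term q·N_q = 26.6 × 7.9816 = 212.31 kPa; self-weight term 0.5·γ·B·N_γ·s_γ = 0.5 × 19 × 2.7 × 4.21 × 0.91 = 98.268 kPa.
q_ult = 270.39 + 212.31 + 98.268 = 580.97 kPa.

q_ult ≈ 580 kPa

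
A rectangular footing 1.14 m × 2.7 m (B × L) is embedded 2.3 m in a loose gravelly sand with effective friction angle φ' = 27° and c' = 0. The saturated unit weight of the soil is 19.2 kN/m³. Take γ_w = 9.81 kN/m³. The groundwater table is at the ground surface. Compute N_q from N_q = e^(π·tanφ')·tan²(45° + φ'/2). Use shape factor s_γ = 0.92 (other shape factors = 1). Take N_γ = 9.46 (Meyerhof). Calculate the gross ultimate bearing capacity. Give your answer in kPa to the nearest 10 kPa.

tan27° = 0.5095, so N_q = e^(π×0.5095)·tan²(58.5°) = 4.957 × 2.663 = 13.2.
Water table at ground surface, so effective unit weight γ' = 19.2 − 9.81 = 9.39 kN/m³ is used throughout; overburden q = 9.39 × 2.3 = 21.597 kPa; the same γ' applies in the ½γBN_γ term.
Surcharge term q·N_q = 21.597 × 13.199 = 285.06 kPa; self-weight term 0.5·γ·B·N_γ·s_γ = 0.5 × 9.39 × 1.14 × 9.46 × 0.92 = 46.582 kPa.
q_ult = 285.06 + 46.582 = 331.64 kPa.

q_ult ≈ 330 kPa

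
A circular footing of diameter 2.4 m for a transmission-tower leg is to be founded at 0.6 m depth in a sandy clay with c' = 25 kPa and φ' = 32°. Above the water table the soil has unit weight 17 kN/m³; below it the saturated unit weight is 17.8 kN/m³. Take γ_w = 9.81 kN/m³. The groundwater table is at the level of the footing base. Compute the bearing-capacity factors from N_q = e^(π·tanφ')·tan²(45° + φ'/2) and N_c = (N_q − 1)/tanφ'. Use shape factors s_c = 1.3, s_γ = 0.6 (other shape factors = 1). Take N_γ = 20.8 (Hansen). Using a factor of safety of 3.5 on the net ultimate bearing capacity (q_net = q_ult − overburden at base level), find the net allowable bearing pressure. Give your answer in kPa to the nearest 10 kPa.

q_all(net) ≈ 430 kPa

N_q = e^(π·tan32°)·tan²(61°) = 23.18; N_c = (N_q − 1)/tanφ' = 35.49.
q = γ·D_f = 17 × 0.6 = 10.2 kPa.
For the ½γBN_γ term take γ' = 17.8 − 9.81 = 7.99 kN/m³ (soil below base is submerged).
c·N_c·s_c = 25 × 35.49 × 1.3 = 1153.4 kPa
q·N_q = 10.2 × 23.177 = 236.4 kPa
0.5·γ·B·N_γ·s_γ = 0.5 × 7.99 × 2.4 × 20.8 × 0.6 = 119.66 kPa
q_ult = 1153.4 + 236.4 + 119.66 = 1509.5 kPa.
q_net = 1509.5 − 10.2 = 1499.3 kPa.
q_all(net) = 1499.3 / 3.5 = 428.37 kPa.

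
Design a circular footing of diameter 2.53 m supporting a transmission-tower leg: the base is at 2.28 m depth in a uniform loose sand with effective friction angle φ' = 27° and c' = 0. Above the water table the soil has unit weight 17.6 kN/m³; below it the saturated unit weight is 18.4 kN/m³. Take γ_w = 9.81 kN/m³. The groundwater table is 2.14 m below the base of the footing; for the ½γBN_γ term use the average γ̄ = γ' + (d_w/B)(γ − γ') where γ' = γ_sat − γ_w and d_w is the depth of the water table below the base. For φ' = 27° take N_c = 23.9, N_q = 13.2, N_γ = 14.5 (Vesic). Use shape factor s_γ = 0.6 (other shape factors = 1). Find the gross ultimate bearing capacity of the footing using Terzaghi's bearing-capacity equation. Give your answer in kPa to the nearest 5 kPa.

q_ult ≈ 710 kPa

Effective surcharge at the founding depth q = γ·D_f = 17.6 × 2.28 = 40.128 kPa.
With d_w = 2.14 m < B, γ̄ = 8.59 + (2.14/2.53) × (17.6 − 8.59) = 16.211 kN/m³.
q_ult = q·N_q + 0.5·γ·B·N_γ·s_γ
     = 40.128 × 13.2 + 0.5 × 16.211 × 2.53 × 14.5 × 0.6
     = 529.69 + 178.41 = 708.1 kPa.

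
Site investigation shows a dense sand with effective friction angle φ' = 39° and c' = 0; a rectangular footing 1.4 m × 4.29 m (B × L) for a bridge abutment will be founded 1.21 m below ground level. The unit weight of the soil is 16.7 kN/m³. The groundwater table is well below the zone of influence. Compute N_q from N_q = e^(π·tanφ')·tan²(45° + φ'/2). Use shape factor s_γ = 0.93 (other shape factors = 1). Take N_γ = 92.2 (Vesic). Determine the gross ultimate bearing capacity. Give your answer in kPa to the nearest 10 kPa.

q_ult ≈ 2130 kPa

tan39° = 0.8098, so N_q = e^(π×0.8098)·tan²(64.5°) = 12.731 × 4.395 = 55.96.
Overburden at base level: q = 16.7 × 1.21 = 20.207 kPa.
Surcharge term q·N_q = 20.207 × 55.957 = 1130.7 kPa; self-weight term 0.5·γ·B·N_γ·s_γ = 0.5 × 16.7 × 1.4 × 92.2 × 0.93 = 1002.4 kPa.
q_ult = 1130.7 + 1002.4 = 2133.1 kPa.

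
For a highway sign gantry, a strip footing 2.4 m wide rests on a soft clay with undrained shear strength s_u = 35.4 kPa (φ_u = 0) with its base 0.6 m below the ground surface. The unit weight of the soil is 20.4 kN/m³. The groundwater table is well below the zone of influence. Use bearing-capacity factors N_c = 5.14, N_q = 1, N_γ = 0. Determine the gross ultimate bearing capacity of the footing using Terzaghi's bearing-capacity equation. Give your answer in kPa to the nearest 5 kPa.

q_ult ≈ 195 kPa

Effective surcharge at the founding depth q = γ·D_f = 20.4 × 0.6 = 12.24 kPa.
q_ult = c·N_c + q·N_q
     = 35.4 × 5.14 + 12.24 × 1
     = 181.96 + 12.24 = 194.2 kPa.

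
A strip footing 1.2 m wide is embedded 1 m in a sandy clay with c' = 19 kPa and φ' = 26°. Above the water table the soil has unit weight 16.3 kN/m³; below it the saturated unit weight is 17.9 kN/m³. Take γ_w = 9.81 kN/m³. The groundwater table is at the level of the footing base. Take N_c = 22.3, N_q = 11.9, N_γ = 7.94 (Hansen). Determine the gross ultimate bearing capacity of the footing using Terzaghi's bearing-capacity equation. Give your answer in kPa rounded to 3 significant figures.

q_ult ≈ 656 kPa

Effective surcharge at the founding depth q = γ·D_f = 16.3 × 1 = 16.3 kPa.
The water table coincides with the base, so in the self-weight term γ → γ' = 8.09 kN/m³.
q_ult = c·N_c + q·N_q + 0.5·γ·B·N_γ
     = 19 × 22.3 + 16.3 × 11.9 + 0.5 × 8.09 × 1.2 × 7.94
     = 423.7 + 193.97 + 38.541 = 656.21 kPa.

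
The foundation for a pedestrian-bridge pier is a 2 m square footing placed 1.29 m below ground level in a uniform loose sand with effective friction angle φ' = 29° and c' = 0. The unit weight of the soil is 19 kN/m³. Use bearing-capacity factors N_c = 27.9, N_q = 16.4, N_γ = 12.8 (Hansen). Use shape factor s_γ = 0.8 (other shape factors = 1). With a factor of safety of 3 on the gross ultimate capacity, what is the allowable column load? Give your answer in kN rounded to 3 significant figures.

P_all ≈ 795 kN

Effective surcharge at the founding depth q = γ·D_f = 19 × 1.29 = 24.51 kPa.
q_ult = q·N_q + 0.5·γ·B·N_γ·s_γ
     = 24.51 × 16.4 + 0.5 × 19 × 2 × 12.8 × 0.8
     = 401.96 + 194.56 = 596.52 kPa.
Gross allowable pressure q_all = 596.52 / 3 = 198.84 kPa.
Footing area = 4 m², so allowable column load = 198.84 × 4 = 795.37 kN.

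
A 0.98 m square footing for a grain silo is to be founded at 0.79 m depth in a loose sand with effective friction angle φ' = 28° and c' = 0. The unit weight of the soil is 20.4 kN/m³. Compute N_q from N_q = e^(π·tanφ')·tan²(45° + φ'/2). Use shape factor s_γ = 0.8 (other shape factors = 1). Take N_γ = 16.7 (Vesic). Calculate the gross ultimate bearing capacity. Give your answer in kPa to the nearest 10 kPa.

tan28° = 0.5317, so N_q = e^(π×0.5317)·tan²(59°) = 5.314 × 2.77 = 14.72.
q = γ·D_f = 20.4 × 0.79 = 16.116 kPa.
q·N_q = 16.116 × 14.72 = 237.23 kPa
0.5·γ·B·N_γ·s_γ = 0.5 × 20.4 × 0.98 × 16.7 × 0.8 = 133.55 kPa
q_ult = 237.23 + 133.55 = 370.77 kPa.

q_ult ≈ 370 kPa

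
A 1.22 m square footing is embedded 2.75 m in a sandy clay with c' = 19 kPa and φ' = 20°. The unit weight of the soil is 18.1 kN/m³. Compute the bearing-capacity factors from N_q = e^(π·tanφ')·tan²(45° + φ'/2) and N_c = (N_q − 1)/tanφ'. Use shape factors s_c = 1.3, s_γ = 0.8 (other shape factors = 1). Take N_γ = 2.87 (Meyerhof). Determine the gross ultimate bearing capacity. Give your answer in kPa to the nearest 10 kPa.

q_ult ≈ 710 kPa

tan20° = 0.364, so N_q = e^(π×0.364)·tan²(55°) = 3.138 × 2.04 = 6.4.
N_c = (6.4 − 1)/tan20° = 14.83.
Effective surcharge at the founding depth q = γ·D_f = 18.1 × 2.75 = 49.775 kPa.
q_ult = c·N_c·s_c + q·N_q + 0.5·γ·B·N_γ·s_γ
     = 19 × 14.835 × 1.3 + 49.775 × 6.3994 + 0.5 × 18.1 × 1.22 × 2.87 × 0.8
     = 366.42 + 318.53 + 25.35 = 710.3 kPa.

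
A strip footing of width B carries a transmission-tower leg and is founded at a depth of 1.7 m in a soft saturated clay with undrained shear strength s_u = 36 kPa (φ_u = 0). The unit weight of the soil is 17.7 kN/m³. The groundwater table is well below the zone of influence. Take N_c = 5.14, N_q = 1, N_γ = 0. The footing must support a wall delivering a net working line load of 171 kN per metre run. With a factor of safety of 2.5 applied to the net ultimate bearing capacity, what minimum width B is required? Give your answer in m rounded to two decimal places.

q = γ·D_f = 17.7 × 1.7 = 30.09 kPa.
c·N_c = 36 × 5.14 = 185.04 kPa
q·N_q = 30.09 × 1 = 30.09 kPa
q_ult = 185.04 + 30.09 = 215.13 kPa.
For φ = 0 the ½γBN_γ term vanishes, so q_ult is independent of B. q_net = 215.13 − 30.09 = 185.04 kPa; q_all(net) = 185.04/2.5 = 74.016 kPa.
Required width B = w / q_all(net) = 171 / 74.016 = 2.31 m.

B = 2.31 m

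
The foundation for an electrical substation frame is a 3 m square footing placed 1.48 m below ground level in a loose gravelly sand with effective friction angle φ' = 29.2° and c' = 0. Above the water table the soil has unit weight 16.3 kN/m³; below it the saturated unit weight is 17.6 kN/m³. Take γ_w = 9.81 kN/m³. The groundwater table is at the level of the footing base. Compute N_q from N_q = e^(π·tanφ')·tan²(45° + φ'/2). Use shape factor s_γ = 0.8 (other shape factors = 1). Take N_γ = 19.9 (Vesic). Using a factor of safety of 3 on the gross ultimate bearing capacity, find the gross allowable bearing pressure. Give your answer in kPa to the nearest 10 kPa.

q_all ≈ 200 kPa

N_q = e^(π·tan29.2°)·tan²(59.6°) = 16.82.
Effective surcharge at the founding depth q = γ·D_f = 16.3 × 1.48 = 24.124 kPa.
The water table coincides with the base, so in the self-weight term γ → γ' = 7.79 kN/m³.
q_ult = q·N_q + 0.5·γ·B·N_γ·s_γ
     = 24.124 × 16.815 + 0.5 × 7.79 × 3 × 19.9 × 0.8
     = 405.65 + 186.03 = 591.67 kPa.
q_all = 591.67 / 3 = 197.22 kPa.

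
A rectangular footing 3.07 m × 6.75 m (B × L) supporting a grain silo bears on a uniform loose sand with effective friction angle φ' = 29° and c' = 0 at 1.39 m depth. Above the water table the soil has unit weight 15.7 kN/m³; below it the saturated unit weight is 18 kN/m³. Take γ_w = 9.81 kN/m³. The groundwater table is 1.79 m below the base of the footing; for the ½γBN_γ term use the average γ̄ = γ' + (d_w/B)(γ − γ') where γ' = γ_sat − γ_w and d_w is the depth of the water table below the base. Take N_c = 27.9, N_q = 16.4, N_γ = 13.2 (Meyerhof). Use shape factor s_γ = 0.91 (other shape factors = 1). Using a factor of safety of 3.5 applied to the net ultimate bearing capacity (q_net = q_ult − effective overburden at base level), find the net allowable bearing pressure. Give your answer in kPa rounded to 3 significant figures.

q = γ·D_f = 15.7 × 1.39 = 21.823 kPa.
γ' = 8.19 kN/m³; averaging over the depth B below the base, γ̄ = γ' + (d_w/B)(γ − γ') = 12.569 kN/m³.
q·N_q = 21.823 × 16.4 = 357.9 kPa
0.5·γ·B·N_γ·s_γ = 0.5 × 12.569 × 3.07 × 13.2 × 0.91 = 231.75 kPa
q_ult = 357.9 + 231.75 = 589.65 kPa.
Net ultimate: q_net = 589.65 − 21.823 = 567.82 kPa.
q_all(net) = 567.82 / 3.5 = 162.24 kPa.

q_all(net) ≈ 162 kPa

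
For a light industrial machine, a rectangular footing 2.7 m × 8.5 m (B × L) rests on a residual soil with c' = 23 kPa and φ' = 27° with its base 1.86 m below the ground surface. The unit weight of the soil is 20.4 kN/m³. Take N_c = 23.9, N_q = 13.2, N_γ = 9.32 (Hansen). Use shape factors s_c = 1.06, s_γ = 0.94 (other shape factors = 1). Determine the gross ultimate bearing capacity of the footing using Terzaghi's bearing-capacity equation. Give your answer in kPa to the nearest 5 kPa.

q_ult ≈ 1325 kPa

q = γ·D_f = 20.4 × 1.86 = 37.944 kPa.
c·N_c·s_c = 23 × 23.9 × 1.06 = 582.68 kPa
q·N_q = 37.944 × 13.2 = 500.86 kPa
0.5·γ·B·N_γ·s_γ = 0.5 × 20.4 × 2.7 × 9.32 × 0.94 = 241.27 kPa
q_ult = 582.68 + 500.86 + 241.27 = 1324.8 kPa.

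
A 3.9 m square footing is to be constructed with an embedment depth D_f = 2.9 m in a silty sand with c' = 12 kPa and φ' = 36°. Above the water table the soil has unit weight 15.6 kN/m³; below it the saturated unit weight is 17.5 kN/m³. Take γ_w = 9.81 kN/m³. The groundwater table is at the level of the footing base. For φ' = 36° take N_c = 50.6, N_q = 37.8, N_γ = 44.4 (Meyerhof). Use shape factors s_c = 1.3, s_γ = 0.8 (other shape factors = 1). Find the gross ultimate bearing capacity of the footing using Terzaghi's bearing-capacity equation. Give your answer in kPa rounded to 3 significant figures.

q_ult ≈ 3030 kPa

Effective surcharge at the founding depth q = γ·D_f = 15.6 × 2.9 = 45.24 kPa.
The water table coincides with the base, so in the self-weight term γ → γ' = 7.69 kN/m³.
q_ult = c·N_c·s_c + q·N_q + 0.5·γ·B·N_γ·s_γ
     = 12 × 50.6 × 1.3 + 45.24 × 37.8 + 0.5 × 7.69 × 3.9 × 44.4 × 0.8
     = 789.36 + 1710.1 + 532.64 = 3032.1 kPa.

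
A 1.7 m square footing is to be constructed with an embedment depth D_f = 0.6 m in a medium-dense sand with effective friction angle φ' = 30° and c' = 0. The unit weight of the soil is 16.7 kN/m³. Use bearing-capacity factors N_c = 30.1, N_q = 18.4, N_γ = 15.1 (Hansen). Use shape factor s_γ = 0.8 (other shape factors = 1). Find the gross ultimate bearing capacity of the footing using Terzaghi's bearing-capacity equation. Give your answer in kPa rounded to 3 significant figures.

q_ult ≈ 356 kPa

Effective surcharge at the founding depth q = γ·D_f = 16.7 × 0.6 = 10.02 kPa.
q_ult = q·N_q + 0.5·γ·B·N_γ·s_γ
     = 10.02 × 18.4 + 0.5 × 16.7 × 1.7 × 15.1 × 0.8
     = 184.37 + 171.48 = 355.84 kPa.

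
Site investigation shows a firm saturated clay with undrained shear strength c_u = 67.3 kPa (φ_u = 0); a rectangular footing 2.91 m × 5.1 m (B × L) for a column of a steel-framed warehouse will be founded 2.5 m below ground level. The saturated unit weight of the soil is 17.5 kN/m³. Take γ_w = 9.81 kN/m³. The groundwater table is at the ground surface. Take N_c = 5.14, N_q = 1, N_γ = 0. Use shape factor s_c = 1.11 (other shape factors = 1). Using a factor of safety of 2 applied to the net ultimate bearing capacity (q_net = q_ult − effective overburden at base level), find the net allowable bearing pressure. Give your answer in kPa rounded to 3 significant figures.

Water table at ground surface, so effective unit weight γ' = 17.5 − 9.81 = 7.69 kN/m³ is used throughout; overburden q = 7.69 × 2.5 = 19.225 kPa.
Cohesion term c·N_c·s_c = 67.3 × 5.14 × 1.11 = 383.97 kPa; surcharge term q·N_q = 19.225 × 1 = 19.225 kPa.
q_ult = 383.97 + 19.225 = 403.2 kPa.
Net ultimate: q_net = 403.2 − 19.225 = 383.97 kPa.
q_all(net) = 383.97 / 2 = 191.99 kPa.

q_all(net) ≈ 192 kPa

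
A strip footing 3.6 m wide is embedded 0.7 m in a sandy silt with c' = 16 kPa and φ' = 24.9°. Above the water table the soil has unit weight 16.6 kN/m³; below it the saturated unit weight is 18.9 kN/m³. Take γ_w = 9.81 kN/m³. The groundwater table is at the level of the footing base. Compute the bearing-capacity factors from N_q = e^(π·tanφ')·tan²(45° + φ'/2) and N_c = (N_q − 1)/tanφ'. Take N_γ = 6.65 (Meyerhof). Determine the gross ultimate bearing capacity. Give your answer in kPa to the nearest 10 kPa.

tan24.9° = 0.4642, so N_q = e^(π×0.4642)·tan²(57.45°) = 4.299 × 2.454 = 10.55.
N_c = (10.55 − 1)/tan24.9° = 20.57.
Overburden at base level: q = 16.6 × 0.7 = 11.62 kPa.
Below the base the soil is submerged, so the ½γBN_γ term uses γ' = 18.9 − 9.81 = 9.09 kN/m³.
Cohesion term c·N_c = 16 × 20.575 = 329.2 kPa; surcharge term q·N_q = 11.62 × 10.551 = 122.6 kPa; self-weight term 0.5·γ·B·N_γ = 0.5 × 9.09 × 3.6 × 6.65 = 108.81 kPa.
q_ult = 329.2 + 122.6 + 108.81 = 560.6 kPa.

q_ult ≈ 560 kPa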